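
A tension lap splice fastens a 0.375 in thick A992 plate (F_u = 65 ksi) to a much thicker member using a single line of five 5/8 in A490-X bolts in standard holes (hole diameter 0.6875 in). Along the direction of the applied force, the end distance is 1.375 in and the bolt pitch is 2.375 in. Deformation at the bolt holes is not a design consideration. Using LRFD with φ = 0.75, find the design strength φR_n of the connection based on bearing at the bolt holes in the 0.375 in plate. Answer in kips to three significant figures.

Per bolt r_n = 1.5 l_c t F_u ≤ 3.0 d t F_u; upper limit = 3.0 × 0.625 × 0.375 × 65 = 45.7 kips.
Edge bolt: l_c = 1.375 − 0.6875/2 = 1.031 in → 1.5 × 1.031 × 0.375 × 65 = 37.71 → r_n = 37.71 kips.
Interior bolts: l_c = 2.375 − 0.6875 = 1.688 in → 1.5 × 1.688 × 0.375 × 65 = 61.7 → r_n = 45.7 kips.
R_n = 1 × 37.71 + 4 × 45.7 = 220.5 kips.
Design strength φR_n = 0.75 × 220.5 = 165 kips.

165 kips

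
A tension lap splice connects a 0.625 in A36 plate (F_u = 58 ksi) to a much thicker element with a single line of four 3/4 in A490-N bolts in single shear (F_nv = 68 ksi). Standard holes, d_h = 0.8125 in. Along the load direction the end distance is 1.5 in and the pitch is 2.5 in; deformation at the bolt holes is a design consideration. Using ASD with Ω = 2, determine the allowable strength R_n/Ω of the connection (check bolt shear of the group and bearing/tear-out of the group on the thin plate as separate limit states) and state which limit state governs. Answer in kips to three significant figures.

60.1 kips (bolt shear governs)

Bolt shear: A_b = π·0.75²/4 = 0.4418 in²; R_n = 68 × 0.4418 × 4 × 1 = 120.2 kips → 120.2 / 2 = 60.1 kips.
Bearing (1.2 l_c t F_u ≤ 2.4 d t F_u): upper limit = 2.4·0.75·0.625·58 = 65.25 kips.
  Edge l_c = 1.5 − 0.8125/2 = 1.094 → r_n = 47.58 kips; interior l_c = 2.5 − 0.8125 = 1.688 → r_n = 65.25 kips.
  R_n,bearing = 1·47.58 + 3·65.25 = 243.3 kips → 243.3 / 2 = 122 kips.
Bolt shear governs: 60.1 kips.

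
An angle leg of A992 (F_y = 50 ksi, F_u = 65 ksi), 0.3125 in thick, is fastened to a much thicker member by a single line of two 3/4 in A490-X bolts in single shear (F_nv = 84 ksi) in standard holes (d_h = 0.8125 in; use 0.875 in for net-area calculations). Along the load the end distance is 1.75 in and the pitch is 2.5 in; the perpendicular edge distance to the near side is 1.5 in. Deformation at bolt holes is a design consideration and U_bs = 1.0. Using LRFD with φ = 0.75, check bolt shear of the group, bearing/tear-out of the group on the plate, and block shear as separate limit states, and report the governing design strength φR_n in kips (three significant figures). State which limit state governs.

43 kips (block shear governs)

Bolt shear: A_b = π·0.75²/4 = 0.4418 in²; R_n = 84 × 0.4418 × 2 × 1 = 74.22 kips → 0.75 × 74.22 = 55.7 kips.
Bearing: edge l_c = 1.344, r_n = 32.75 kips; interior l_c = 1.688, r_n = 36.56 kips; R_n = 32.75 + 1·36.56 = 69.32 kips → 52 kips.
Block shear: A_gv = 1.328, A_nv = 0.918, A_nt = 0.332 in²; R_n = min(0.6F_uA_nv, 0.6F_yA_gv) + U_bs·F_u·A_nt = 57.38 kips → 43 kips.
Block shear governs: 43 kips.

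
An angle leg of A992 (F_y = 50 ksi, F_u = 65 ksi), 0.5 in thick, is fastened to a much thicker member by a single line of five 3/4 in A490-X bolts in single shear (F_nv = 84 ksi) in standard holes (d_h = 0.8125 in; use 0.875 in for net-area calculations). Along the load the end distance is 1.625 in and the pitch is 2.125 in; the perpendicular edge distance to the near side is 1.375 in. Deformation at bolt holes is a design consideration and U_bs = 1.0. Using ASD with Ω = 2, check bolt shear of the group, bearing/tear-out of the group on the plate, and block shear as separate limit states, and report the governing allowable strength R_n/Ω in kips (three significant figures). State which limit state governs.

Bolt shear: A_b = π·0.75²/4 = 0.4418 in²; R_n = 84 × 0.4418 × 5 × 1 = 185.6 kips → 185.6 / 2 = 92.8 kips.
Bearing: edge l_c = 1.219, r_n = 47.53 kips; interior l_c = 1.312, r_n = 51.19 kips; R_n = 47.53 + 4·51.19 = 252.3 kips → 126 kips.
Block shear: A_gv = 5.062, A_nv = 3.094, A_nt = 0.4688 in²; R_n = min(0.6F_uA_nv, 0.6F_yA_gv) + U_bs·F_u·A_nt = 151.1 kips → 75.6 kips.
Block shear governs: 75.6 kips.

75.6 kips (block shear governs)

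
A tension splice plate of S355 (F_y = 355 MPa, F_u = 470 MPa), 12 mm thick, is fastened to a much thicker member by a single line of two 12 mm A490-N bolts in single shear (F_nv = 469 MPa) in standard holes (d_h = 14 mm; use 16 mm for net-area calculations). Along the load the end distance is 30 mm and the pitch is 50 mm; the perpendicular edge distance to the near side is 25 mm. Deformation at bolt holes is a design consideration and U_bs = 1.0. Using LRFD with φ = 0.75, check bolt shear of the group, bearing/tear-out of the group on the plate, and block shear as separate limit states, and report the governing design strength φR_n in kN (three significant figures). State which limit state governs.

Bolt shear: A_b = π·12²/4 = 113.1 mm²; R_n = 469 × 113.1 × 2 × 1 / 1000 = 106.1 kN → 0.75 × 106.1 = 79.6 kN.
Bearing: edge l_c = 23, r_n = 155.7 kN; interior l_c = 36, r_n = 162.4 kN; R_n = 155.7 + 1·162.4 = 318.1 kN → 239 kN.
Block shear: A_gv = 960, A_nv = 672, A_nt = 204 mm²; R_n = min(0.6F_uA_nv, 0.6F_yA_gv) + U_bs·F_u·A_nt = 285.4 kN → 214 kN.
Bolt shear governs: 79.6 kN.

79.6 kN (bolt shear governs)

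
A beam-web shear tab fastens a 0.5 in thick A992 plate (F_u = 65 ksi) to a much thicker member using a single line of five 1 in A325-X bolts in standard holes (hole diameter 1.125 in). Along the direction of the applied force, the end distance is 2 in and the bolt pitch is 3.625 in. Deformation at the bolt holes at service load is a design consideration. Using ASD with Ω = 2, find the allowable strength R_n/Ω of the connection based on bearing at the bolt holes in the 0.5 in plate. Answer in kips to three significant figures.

184 kips

Per bolt r_n = 1.2 l_c t F_u ≤ 2.4 d t F_u; upper limit = 2.4 × 1 × 0.5 × 65 = 78 kips.
Edge bolt: l_c = 2 − 1.125/2 = 1.438 in → 1.2 × 1.438 × 0.5 × 65 = 56.06 → r_n = 56.06 kips.
Interior bolts: l_c = 3.625 − 1.125 = 2.5 in → 1.2 × 2.5 × 0.5 × 65 = 97.5 → r_n = 78 kips.
R_n = 1 × 56.06 + 4 × 78 = 368.1 kips.
Allowable strength R_n/Ω = 368.1 / 2 = 184 kips.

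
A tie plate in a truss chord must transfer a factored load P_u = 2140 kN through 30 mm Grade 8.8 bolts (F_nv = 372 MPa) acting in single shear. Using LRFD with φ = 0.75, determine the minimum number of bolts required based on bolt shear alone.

A_b = π·30²/4 = 706.9 mm².
Per-bolt design strength φR_n = 0.75 × 372 × 706.9 × 1 / 1000 = 197.2 kN.
n ≥ 2140 / 197.2 = 10.85 → use 11 bolts.

11 bolts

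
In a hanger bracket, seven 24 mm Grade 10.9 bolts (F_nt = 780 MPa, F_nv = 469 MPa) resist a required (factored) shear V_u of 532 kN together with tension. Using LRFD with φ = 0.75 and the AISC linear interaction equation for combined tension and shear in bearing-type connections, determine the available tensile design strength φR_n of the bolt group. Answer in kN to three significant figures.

1520 kN

A_b = π·24²/4 = 452.4 mm²; f_rv = 532 × 1000 / (7 × 452.4) = 168 MPa.
F'_nt = 1.3 F_nt − (F_nt / φF_nv) f_rv = 1.3·780 − (780/(0.75·469))·168 = 641.5 MPa, capped at F_nt → F'_nt = 641.5 MPa.
R_n = F'_nt · A_b · n = 641.5 × 452.4 × 7 / 1000 = 2031 kN.
Design strength φR_n = 0.75 × 2031 = 1520 kN.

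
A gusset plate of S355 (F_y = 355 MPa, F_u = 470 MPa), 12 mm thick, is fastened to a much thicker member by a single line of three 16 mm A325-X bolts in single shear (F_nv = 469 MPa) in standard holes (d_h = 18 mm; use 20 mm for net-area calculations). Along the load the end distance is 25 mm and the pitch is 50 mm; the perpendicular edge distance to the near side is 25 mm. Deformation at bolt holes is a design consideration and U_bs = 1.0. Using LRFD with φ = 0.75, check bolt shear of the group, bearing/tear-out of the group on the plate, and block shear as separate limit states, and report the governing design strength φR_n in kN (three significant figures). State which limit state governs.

212 kN (bolt shear governs)

Bolt shear: A_b = π·16²/4 = 201.1 mm²; R_n = 469 × 201.1 × 3 × 1 / 1000 = 282.9 kN → 0.75 × 282.9 = 212 kN.
Bearing: edge l_c = 16, r_n = 108.3 kN; interior l_c = 32, r_n = 216.6 kN; R_n = 108.3 + 2·216.6 = 541.4 kN → 406 kN.
Block shear: A_gv = 1500, A_nv = 900, A_nt = 180 mm²; R_n = min(0.6F_uA_nv, 0.6F_yA_gv) + U_bs·F_u·A_nt = 338.4 kN → 254 kN.
Bolt shear governs: 212 kN.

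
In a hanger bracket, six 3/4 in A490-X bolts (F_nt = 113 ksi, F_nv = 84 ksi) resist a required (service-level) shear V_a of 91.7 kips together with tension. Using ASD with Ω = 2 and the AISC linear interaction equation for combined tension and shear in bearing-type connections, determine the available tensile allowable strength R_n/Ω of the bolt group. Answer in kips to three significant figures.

A_b = π·0.75²/4 = 0.4418 in²; f_rv = 91.7 / (6 × 0.4418) = 34.59 ksi.
F'_nt = 1.3 F_nt − (Ω F_nt / F_nv) f_rv = 1.3·113 − (2·113/84)·34.59 = 53.82 ksi, capped at F_nt → F'_nt = 53.82 ksi.
R_n = F'_nt · A_b · n = 53.82 × 0.4418 × 6 = 142.7 kips.
Allowable strength R_n/Ω = 142.7 / 2 = 71.3 kips.

71.3 kips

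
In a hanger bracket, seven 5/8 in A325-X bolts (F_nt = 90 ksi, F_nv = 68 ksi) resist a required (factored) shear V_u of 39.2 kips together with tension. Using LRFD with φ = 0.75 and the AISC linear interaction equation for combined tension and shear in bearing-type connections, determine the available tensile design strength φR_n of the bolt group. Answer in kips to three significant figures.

137 kips

A_b = π·0.625²/4 = 0.3068 in²; f_rv = 39.2 / (7 × 0.3068) = 18.25 ksi.
F'_nt = 1.3 F_nt − (F_nt / φF_nv) f_rv = 1.3·90 − (90/(0.75·68))·18.25 = 84.79 ksi, capped at F_nt → F'_nt = 84.79 ksi.
R_n = F'_nt · A_b · n = 84.79 × 0.3068 × 7 = 182.1 kips.
Design strength φR_n = 0.75 × 182.1 = 137 kips.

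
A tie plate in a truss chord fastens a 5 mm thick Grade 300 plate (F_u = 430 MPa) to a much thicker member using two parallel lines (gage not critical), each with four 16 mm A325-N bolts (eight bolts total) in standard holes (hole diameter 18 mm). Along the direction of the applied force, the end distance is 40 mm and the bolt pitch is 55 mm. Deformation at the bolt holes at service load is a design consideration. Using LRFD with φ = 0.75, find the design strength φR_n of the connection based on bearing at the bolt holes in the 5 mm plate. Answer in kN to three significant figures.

491 kN

Per bolt r_n = 1.2 l_c t F_u ≤ 2.4 d t F_u; upper limit = 2.4 × 16 × 5 × 430 / 1000 = 82.56 kN.
Edge bolt: l_c = 40 − 18/2 = 31 mm → 1.2 × 31 × 5 × 430 / 1000 = 79.98 → r_n = 79.98 kN.
Interior bolts: l_c = 55 − 18 = 37 mm → 1.2 × 37 × 5 × 430 / 1000 = 95.46 → r_n = 82.56 kN.
R_n = 2 × 79.98 + 6 × 82.56 = 655.3 kN.
Design strength φR_n = 0.75 × 655.3 = 491 kN.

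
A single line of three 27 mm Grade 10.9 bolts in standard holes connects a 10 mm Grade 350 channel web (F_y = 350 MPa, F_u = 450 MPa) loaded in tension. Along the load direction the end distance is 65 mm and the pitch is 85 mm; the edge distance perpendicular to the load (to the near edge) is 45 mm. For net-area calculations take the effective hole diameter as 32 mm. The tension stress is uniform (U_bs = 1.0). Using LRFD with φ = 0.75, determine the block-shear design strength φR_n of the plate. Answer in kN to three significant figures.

412 kN

Shear plane L_v = 65 + 2·85 = 235 mm; A_gv = 235 × 10 = 2350 mm².
A_nv = (235 − 2.5·32) × 10 = 1550 mm².
A_nt = (45 − 0.5·32) × 10 = 290 mm².
0.6 F_u A_nv = 418.5 kN; 0.6 F_y A_gv = 493.5 kN → shear rupture governs the shear term.
R_n = 418.5 + 1.0 × 450 × 290 / 1000 = 549 kN.
Design strength φR_n = 0.75 × 549 = 412 kN.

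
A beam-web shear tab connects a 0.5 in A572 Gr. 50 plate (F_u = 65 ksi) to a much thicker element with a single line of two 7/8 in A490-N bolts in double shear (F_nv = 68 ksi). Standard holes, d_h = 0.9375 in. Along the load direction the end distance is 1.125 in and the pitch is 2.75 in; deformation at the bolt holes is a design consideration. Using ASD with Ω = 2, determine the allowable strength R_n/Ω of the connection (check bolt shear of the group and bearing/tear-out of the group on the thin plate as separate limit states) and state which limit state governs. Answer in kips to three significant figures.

Bolt shear: A_b = π·0.875²/4 = 0.6013 in²; R_n = 68 × 0.6013 × 2 × 2 = 163.6 kips → 163.6 / 2 = 81.8 kips.
Bearing (1.2 l_c t F_u ≤ 2.4 d t F_u): upper limit = 2.4·0.875·0.5·65 = 68.25 kips.
  Edge l_c = 1.125 − 0.9375/2 = 0.6562 → r_n = 25.59 kips; interior l_c = 2.75 − 0.9375 = 1.812 → r_n = 68.25 kips.
  R_n,bearing = 1·25.59 + 1·68.25 = 93.84 kips → 93.84 / 2 = 46.9 kips.
Bearing governs: 46.9 kips.

46.9 kips (bearing governs)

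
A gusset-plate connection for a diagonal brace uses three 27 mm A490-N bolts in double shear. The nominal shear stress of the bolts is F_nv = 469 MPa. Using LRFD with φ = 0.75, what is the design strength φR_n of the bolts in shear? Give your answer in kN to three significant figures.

1210 kN

A_b = π × 27² / 4 = 572.6 mm².
R_n = F_nv · A_b · n · n_s = 469 × 572.6 × 3 × 2 / 1000 = 1611 kN.
Design strength φR_n = 0.75 × 1611 = 1210 kN.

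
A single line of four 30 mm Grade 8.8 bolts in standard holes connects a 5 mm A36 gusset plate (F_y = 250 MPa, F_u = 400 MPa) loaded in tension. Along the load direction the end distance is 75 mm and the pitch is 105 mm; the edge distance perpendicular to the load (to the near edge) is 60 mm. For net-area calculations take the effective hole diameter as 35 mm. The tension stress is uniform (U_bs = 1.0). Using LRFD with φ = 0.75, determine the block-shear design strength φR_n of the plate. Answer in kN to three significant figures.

283 kN

Shear plane L_v = 75 + 3·105 = 390 mm; A_gv = 390 × 5 = 1950 mm².
A_nv = (390 − 3.5·35) × 5 = 1338 mm².
A_nt = (60 − 0.5·35) × 5 = 212.5 mm².
0.6 F_u A_nv = 321 kN; 0.6 F_y A_gv = 292.5 kN → shear yielding governs the shear term.
R_n = 292.5 + 1.0 × 400 × 212.5 / 1000 = 377.5 kN.
Design strength φR_n = 0.75 × 377.5 = 283 kN.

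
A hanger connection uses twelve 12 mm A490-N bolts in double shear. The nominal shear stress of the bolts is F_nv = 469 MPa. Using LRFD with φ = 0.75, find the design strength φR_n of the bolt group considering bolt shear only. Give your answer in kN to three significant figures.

A_b = π × 12² / 4 = 113.1 mm².
R_n = F_nv · A_b · n · n_s = 469 × 113.1 × 12 × 2 / 1000 = 1273 kN.
Design strength φR_n = 0.75 × 1273 = 955 kN.

955 kN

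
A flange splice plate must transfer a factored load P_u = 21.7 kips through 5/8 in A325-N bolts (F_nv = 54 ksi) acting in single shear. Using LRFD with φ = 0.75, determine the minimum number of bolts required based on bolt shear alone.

A_b = π·0.625²/4 = 0.3068 in².
Per-bolt design strength φR_n = 0.75 × 54 × 0.3068 × 1 = 12.43 kips.
n ≥ 21.7 / 12.43 = 1.746 → use 2 bolts.

2 bolts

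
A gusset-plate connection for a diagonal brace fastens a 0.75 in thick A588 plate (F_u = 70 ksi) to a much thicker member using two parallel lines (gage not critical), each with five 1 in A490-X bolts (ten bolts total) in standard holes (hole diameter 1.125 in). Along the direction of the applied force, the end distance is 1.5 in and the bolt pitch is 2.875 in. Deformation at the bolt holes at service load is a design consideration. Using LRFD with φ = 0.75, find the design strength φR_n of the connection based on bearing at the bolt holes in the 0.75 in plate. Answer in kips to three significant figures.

Per bolt r_n = 1.2 l_c t F_u ≤ 2.4 d t F_u; upper limit = 2.4 × 1 × 0.75 × 70 = 126 kips.
Edge bolt: l_c = 1.5 − 1.125/2 = 0.9375 in → 1.2 × 0.9375 × 0.75 × 70 = 59.06 → r_n = 59.06 kips.
Interior bolts: l_c = 2.875 − 1.125 = 1.75 in → 1.2 × 1.75 × 0.75 × 70 = 110.3 → r_n = 110.3 kips.
R_n = 2 × 59.06 + 8 × 110.3 = 1000 kips.
Design strength φR_n = 0.75 × 1000 = 750 kips.

750 kips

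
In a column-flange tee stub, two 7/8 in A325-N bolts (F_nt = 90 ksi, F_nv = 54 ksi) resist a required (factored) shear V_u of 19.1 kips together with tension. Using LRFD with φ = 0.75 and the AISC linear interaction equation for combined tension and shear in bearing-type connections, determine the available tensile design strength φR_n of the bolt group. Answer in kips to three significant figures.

A_b = π·0.875²/4 = 0.6013 in²; f_rv = 19.1 / (2 × 0.6013) = 15.88 ksi.
F'_nt = 1.3 F_nt − (F_nt / φF_nv) f_rv = 1.3·90 − (90/(0.75·54))·15.88 = 81.71 ksi, capped at F_nt → F'_nt = 81.71 ksi.
R_n = F'_nt · A_b · n = 81.71 × 0.6013 × 2 = 98.26 kips.
Design strength φR_n = 0.75 × 98.26 = 73.7 kips.

73.7 kips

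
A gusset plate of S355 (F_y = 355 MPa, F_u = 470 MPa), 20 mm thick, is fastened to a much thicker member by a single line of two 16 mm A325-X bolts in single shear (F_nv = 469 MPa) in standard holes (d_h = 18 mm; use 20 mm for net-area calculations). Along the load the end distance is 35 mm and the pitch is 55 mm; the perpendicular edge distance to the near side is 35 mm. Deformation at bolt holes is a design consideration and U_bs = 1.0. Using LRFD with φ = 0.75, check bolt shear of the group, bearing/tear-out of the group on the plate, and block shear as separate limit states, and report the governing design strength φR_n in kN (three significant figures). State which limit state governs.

141 kN (bolt shear governs)

Bolt shear: A_b = π·16²/4 = 201.1 mm²; R_n = 469 × 201.1 × 2 × 1 / 1000 = 188.6 kN → 0.75 × 188.6 = 141 kN.
Bearing: edge l_c = 26, r_n = 293.3 kN; interior l_c = 37, r_n = 361 kN; R_n = 293.3 + 1·361 = 654.2 kN → 491 kN.
Block shear: A_gv = 1800, A_nv = 1200, A_nt = 500 mm²; R_n = min(0.6F_uA_nv, 0.6F_yA_gv) + U_bs·F_u·A_nt = 573.4 kN → 430 kN.
Bolt shear governs: 141 kN.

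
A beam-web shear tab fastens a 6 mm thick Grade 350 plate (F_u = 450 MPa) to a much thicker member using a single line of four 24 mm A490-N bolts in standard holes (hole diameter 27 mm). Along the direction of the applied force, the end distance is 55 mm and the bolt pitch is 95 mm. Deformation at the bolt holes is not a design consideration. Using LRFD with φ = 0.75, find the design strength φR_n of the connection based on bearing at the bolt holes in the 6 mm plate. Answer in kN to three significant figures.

Per bolt r_n = 1.5 l_c t F_u ≤ 3.0 d t F_u; upper limit = 3.0 × 24 × 6 × 450 / 1000 = 194.4 kN.
Edge bolt: l_c = 55 − 27/2 = 41.5 mm → 1.5 × 41.5 × 6 × 450 / 1000 = 168.1 → r_n = 168.1 kN.
Interior bolts: l_c = 95 − 27 = 68 mm → 1.5 × 68 × 6 × 450 / 1000 = 275.4 → r_n = 194.4 kN.
R_n = 1 × 168.1 + 3 × 194.4 = 751.3 kN.
Design strength φR_n = 0.75 × 751.3 = 563 kN.

563 kN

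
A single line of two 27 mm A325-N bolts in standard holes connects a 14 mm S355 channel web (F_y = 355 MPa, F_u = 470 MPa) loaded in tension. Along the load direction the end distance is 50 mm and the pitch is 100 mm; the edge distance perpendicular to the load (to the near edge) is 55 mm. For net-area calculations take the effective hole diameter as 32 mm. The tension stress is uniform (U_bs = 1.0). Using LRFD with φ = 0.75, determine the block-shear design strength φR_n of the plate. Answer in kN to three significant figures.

494 kN

Shear plane L_v = 50 + 1·100 = 150 mm; A_gv = 150 × 14 = 2100 mm².
A_nv = (150 − 1.5·32) × 14 = 1428 mm².
A_nt = (55 − 0.5·32) × 14 = 546 mm².
0.6 F_u A_nv = 402.7 kN; 0.6 F_y A_gv = 447.3 kN → shear rupture governs the shear term.
R_n = 402.7 + 1.0 × 470 × 546 / 1000 = 659.3 kN.
Design strength φR_n = 0.75 × 659.3 = 494 kN.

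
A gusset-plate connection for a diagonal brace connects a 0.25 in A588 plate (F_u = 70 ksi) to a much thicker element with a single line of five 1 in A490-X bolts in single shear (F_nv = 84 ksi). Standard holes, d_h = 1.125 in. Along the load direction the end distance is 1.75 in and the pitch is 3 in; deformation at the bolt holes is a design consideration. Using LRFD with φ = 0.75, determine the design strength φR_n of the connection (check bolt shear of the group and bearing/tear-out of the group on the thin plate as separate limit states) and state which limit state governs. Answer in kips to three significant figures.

137 kips (bearing governs)

Bolt shear: A_b = π·1²/4 = 0.7854 in²; R_n = 84 × 0.7854 × 5 × 1 = 329.9 kips → 0.75 × 329.9 = 247 kips.
Bearing (1.2 l_c t F_u ≤ 2.4 d t F_u): upper limit = 2.4·1·0.25·70 = 42 kips.
  Edge l_c = 1.75 − 1.125/2 = 1.188 → r_n = 24.94 kips; interior l_c = 3 − 1.125 = 1.875 → r_n = 39.38 kips.
  R_n,bearing = 1·24.94 + 4·39.38 = 182.4 kips → 0.75 × 182.4 = 137 kips.
Bearing governs: 137 kips.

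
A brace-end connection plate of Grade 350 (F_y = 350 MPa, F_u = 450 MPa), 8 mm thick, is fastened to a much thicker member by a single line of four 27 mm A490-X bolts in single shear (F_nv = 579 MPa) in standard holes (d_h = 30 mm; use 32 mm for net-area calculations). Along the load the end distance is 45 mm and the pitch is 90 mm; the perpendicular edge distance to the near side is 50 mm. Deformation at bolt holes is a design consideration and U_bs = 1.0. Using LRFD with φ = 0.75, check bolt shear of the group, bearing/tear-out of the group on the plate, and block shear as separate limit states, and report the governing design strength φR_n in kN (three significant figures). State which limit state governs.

Bolt shear: A_b = π·27²/4 = 572.6 mm²; R_n = 579 × 572.6 × 4 × 1 / 1000 = 1326 kN → 0.75 × 1326 = 995 kN.
Bearing: edge l_c = 30, r_n = 129.6 kN; interior l_c = 60, r_n = 233.3 kN; R_n = 129.6 + 3·233.3 = 829.4 kN → 622 kN.
Block shear: A_gv = 2520, A_nv = 1624, A_nt = 272 mm²; R_n = min(0.6F_uA_nv, 0.6F_yA_gv) + U_bs·F_u·A_nt = 560.9 kN → 421 kN.
Block shear governs: 421 kN.

421 kN (block shear governs)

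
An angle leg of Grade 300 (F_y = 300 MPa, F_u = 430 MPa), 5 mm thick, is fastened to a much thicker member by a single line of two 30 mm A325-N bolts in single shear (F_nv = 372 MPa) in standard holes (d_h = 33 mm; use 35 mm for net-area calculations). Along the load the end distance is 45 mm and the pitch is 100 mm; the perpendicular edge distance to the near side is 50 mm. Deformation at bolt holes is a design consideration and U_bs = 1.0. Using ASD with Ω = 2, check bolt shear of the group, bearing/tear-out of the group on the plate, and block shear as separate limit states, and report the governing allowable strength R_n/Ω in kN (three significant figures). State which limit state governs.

Bolt shear: A_b = π·30²/4 = 706.9 mm²; R_n = 372 × 706.9 × 2 × 1 / 1000 = 525.9 kN → 525.9 / 2 = 263 kN.
Bearing: edge l_c = 28.5, r_n = 73.53 kN; interior l_c = 67, r_n = 154.8 kN; R_n = 73.53 + 1·154.8 = 228.3 kN → 114 kN.
Block shear: A_gv = 725, A_nv = 462.5, A_nt = 162.5 mm²; R_n = min(0.6F_uA_nv, 0.6F_yA_gv) + U_bs·F_u·A_nt = 189.2 kN → 94.6 kN.
Block shear governs: 94.6 kN.

94.6 kN (block shear governs)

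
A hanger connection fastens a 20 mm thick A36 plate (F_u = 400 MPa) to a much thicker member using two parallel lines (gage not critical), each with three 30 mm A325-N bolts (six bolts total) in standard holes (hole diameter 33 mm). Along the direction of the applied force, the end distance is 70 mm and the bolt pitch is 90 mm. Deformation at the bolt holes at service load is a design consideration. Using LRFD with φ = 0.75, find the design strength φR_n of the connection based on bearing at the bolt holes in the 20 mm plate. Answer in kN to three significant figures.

2410 kN

Per bolt r_n = 1.2 l_c t F_u ≤ 2.4 d t F_u; upper limit = 2.4 × 30 × 20 × 400 / 1000 = 576 kN.
Edge bolt: l_c = 70 − 33/2 = 53.5 mm → 1.2 × 53.5 × 20 × 400 / 1000 = 513.6 → r_n = 513.6 kN.
Interior bolts: l_c = 90 − 33 = 57 mm → 1.2 × 57 × 20 × 400 / 1000 = 547.2 → r_n = 547.2 kN.
R_n = 2 × 513.6 + 4 × 547.2 = 3216 kN.
Design strength φR_n = 0.75 × 3216 = 2410 kN.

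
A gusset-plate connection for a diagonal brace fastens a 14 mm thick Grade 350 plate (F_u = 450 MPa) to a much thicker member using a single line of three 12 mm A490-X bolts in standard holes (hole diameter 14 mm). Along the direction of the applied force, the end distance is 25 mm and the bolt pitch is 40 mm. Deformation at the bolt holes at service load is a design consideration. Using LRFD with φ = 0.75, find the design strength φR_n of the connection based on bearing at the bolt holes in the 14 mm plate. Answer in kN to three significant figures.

374 kN

Per bolt r_n = 1.2 l_c t F_u ≤ 2.4 d t F_u; upper limit = 2.4 × 12 × 14 × 450 / 1000 = 181.4 kN.
Edge bolt: l_c = 25 − 14/2 = 18 mm → 1.2 × 18 × 14 × 450 / 1000 = 136.1 → r_n = 136.1 kN.
Interior bolts: l_c = 40 − 14 = 26 mm → 1.2 × 26 × 14 × 450 / 1000 = 196.6 → r_n = 181.4 kN.
R_n = 1 × 136.1 + 2 × 181.4 = 499 kN.
Design strength φR_n = 0.75 × 499 = 374 kN.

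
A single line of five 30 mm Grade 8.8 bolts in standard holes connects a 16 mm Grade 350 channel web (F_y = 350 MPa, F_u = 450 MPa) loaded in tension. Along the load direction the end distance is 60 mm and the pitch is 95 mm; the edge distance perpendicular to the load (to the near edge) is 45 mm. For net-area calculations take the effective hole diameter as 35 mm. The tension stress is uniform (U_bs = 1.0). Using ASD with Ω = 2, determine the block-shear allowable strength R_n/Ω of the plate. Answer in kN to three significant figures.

709 kN

Shear plane L_v = 60 + 4·95 = 440 mm; A_gv = 440 × 16 = 7040 mm².
A_nv = (440 − 4.5·35) × 16 = 4520 mm².
A_nt = (45 − 0.5·35) × 16 = 440 mm².
0.6 F_u A_nv = 1220 kN; 0.6 F_y A_gv = 1478 kN → shear rupture governs the shear term.
R_n = 1220 + 1.0 × 450 × 440 / 1000 = 1418 kN.
Allowable strength R_n/Ω = 1418 / 2 = 709 kN.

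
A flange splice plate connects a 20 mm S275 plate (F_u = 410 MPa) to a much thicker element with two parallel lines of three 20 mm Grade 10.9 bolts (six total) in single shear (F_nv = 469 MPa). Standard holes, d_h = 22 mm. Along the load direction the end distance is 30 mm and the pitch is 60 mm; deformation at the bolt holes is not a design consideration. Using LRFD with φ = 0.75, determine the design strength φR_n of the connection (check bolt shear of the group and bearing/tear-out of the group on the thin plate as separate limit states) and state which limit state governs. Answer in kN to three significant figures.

663 kN (bolt shear governs)

Bolt shear: A_b = π·20²/4 = 314.2 mm²; R_n = 469 × 314.2 × 6 × 1 / 1000 = 884 kN → 0.75 × 884 = 663 kN.
Bearing (1.5 l_c t F_u ≤ 3.0 d t F_u): upper limit = 3.0·20·20·410 / 1000 = 492 kN.
  Edge l_c = 30 − 22/2 = 19 → r_n = 233.7 kN; interior l_c = 60 − 22 = 38 → r_n = 467.4 kN.
  R_n,bearing = 2·233.7 + 4·467.4 = 2337 kN → 0.75 × 2337 = 1750 kN.
Bolt shear governs: 663 kN.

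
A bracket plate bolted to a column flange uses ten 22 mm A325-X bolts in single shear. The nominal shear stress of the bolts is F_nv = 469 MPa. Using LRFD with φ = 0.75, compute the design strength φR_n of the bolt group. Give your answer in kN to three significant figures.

A_b = π × 22² / 4 = 380.1 mm².
R_n = F_nv · A_b · n · n_s = 469 × 380.1 × 10 × 1 / 1000 = 1783 kN.
Design strength φR_n = 0.75 × 1783 = 1340 kN.

1340 kN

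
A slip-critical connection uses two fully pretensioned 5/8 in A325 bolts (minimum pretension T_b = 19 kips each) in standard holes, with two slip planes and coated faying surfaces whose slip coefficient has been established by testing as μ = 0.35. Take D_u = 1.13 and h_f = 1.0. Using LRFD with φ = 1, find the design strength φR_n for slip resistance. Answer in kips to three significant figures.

R_n = μ · D_u · h_f · T_b · n_s · n_b = 0.35 × 1.13 × 1.0 × 19 × 2 × 2 = 30.06 kips.
Design strength φR_n = 1 × 30.06 = 30.1 kips.

30.1 kips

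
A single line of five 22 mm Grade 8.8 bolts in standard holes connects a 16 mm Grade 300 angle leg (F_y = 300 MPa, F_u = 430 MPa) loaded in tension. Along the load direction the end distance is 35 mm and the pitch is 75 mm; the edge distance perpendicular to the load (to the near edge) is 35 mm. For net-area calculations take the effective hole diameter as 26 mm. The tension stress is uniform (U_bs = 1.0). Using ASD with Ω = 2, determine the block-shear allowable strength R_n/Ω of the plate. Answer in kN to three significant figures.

Shear plane L_v = 35 + 4·75 = 335 mm; A_gv = 335 × 16 = 5360 mm².
A_nv = (335 − 4.5·26) × 16 = 3488 mm².
A_nt = (35 − 0.5·26) × 16 = 352 mm².
0.6 F_u A_nv = 899.9 kN; 0.6 F_y A_gv = 964.8 kN → shear rupture governs the shear term.
R_n = 899.9 + 1.0 × 430 × 352 / 1000 = 1051 kN.
Allowable strength R_n/Ω = 1051 / 2 = 526 kN.

526 kN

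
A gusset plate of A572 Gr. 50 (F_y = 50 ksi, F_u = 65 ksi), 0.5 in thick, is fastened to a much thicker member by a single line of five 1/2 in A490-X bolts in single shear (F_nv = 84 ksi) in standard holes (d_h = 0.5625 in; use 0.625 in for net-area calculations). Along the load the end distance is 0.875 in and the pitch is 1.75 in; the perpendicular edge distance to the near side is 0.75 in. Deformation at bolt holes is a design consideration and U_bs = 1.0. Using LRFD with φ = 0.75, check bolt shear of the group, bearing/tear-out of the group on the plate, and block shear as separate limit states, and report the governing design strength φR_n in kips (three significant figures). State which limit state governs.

61.9 kips (bolt shear governs)

Bolt shear: A_b = π·0.5²/4 = 0.1963 in²; R_n = 84 × 0.1963 × 5 × 1 = 82.47 kips → 0.75 × 82.47 = 61.9 kips.
Bearing: edge l_c = 0.5938, r_n = 23.16 kips; interior l_c = 1.188, r_n = 39 kips; R_n = 23.16 + 4·39 = 179.2 kips → 134 kips.
Block shear: A_gv = 3.938, A_nv = 2.531, A_nt = 0.2188 in²; R_n = min(0.6F_uA_nv, 0.6F_yA_gv) + U_bs·F_u·A_nt = 112.9 kips → 84.7 kips.
Bolt shear governs: 61.9 kips.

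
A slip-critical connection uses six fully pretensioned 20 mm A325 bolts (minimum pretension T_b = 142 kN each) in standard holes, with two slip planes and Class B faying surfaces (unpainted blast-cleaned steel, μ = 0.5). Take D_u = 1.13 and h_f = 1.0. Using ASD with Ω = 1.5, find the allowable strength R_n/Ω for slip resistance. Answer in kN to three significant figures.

642 kN

R_n = μ · D_u · h_f · T_b · n_s · n_b = 0.5 × 1.13 × 1.0 × 142 × 2 × 6 = 962.8 kN.
Allowable strength R_n/Ω = 962.8 / 1.5 = 642 kN.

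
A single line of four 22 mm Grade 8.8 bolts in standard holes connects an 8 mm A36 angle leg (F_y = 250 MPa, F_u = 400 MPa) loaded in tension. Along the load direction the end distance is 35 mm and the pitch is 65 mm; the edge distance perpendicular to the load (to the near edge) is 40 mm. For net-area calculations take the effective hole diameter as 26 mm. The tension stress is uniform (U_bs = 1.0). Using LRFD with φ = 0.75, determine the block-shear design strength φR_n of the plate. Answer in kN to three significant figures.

265 kN

Shear plane L_v = 35 + 3·65 = 230 mm; A_gv = 230 × 8 = 1840 mm².
A_nv = (230 − 3.5·26) × 8 = 1112 mm².
A_nt = (40 − 0.5·26) × 8 = 216 mm².
0.6 F_u A_nv = 266.9 kN; 0.6 F_y A_gv = 276 kN → shear rupture governs the shear term.
R_n = 266.9 + 1.0 × 400 × 216 / 1000 = 353.3 kN.
Design strength φR_n = 0.75 × 353.3 = 265 kN.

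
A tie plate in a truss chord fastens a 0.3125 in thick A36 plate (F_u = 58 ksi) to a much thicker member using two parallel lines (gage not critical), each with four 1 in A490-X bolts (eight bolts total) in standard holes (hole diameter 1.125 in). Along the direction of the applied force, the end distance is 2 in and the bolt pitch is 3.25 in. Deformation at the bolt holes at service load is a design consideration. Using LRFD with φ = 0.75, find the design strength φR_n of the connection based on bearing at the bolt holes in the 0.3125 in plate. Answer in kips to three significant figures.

243 kips

Per bolt r_n = 1.2 l_c t F_u ≤ 2.4 d t F_u; upper limit = 2.4 × 1 × 0.3125 × 58 = 43.5 kips.
Edge bolt: l_c = 2 − 1.125/2 = 1.438 in → 1.2 × 1.438 × 0.3125 × 58 = 31.27 → r_n = 31.27 kips.
Interior bolts: l_c = 3.25 − 1.125 = 2.125 in → 1.2 × 2.125 × 0.3125 × 58 = 46.22 → r_n = 43.5 kips.
R_n = 2 × 31.27 + 6 × 43.5 = 323.5 kips.
Design strength φR_n = 0.75 × 323.5 = 243 kips.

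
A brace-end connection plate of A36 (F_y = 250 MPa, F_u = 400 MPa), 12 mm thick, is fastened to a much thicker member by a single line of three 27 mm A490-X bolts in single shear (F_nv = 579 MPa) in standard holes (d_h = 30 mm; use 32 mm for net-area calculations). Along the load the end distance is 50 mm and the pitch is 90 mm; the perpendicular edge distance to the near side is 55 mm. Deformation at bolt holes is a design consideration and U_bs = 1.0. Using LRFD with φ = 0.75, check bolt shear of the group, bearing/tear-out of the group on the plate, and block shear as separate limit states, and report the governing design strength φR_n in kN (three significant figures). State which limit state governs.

Bolt shear: A_b = π·27²/4 = 572.6 mm²; R_n = 579 × 572.6 × 3 × 1 / 1000 = 994.5 kN → 0.75 × 994.5 = 746 kN.
Bearing: edge l_c = 35, r_n = 201.6 kN; interior l_c = 60, r_n = 311 kN; R_n = 201.6 + 2·311 = 823.7 kN → 618 kN.
Block shear: A_gv = 2760, A_nv = 1800, A_nt = 468 mm²; R_n = min(0.6F_uA_nv, 0.6F_yA_gv) + U_bs·F_u·A_nt = 601.2 kN → 451 kN.
Block shear governs: 451 kN.

451 kN (block shear governs)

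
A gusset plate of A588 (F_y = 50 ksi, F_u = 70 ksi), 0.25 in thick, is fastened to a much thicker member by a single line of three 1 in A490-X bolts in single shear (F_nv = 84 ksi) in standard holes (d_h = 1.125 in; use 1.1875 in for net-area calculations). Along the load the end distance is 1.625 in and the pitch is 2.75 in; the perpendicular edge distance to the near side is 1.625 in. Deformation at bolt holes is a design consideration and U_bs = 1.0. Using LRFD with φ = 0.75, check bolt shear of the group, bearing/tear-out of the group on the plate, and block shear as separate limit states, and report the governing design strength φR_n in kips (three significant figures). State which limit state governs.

Bolt shear: A_b = π·1²/4 = 0.7854 in²; R_n = 84 × 0.7854 × 3 × 1 = 197.9 kips → 0.75 × 197.9 = 148 kips.
Bearing: edge l_c = 1.062, r_n = 22.31 kips; interior l_c = 1.625, r_n = 34.12 kips; R_n = 22.31 + 2·34.12 = 90.56 kips → 67.9 kips.
Block shear: A_gv = 1.781, A_nv = 1.039, A_nt = 0.2578 in²; R_n = min(0.6F_uA_nv, 0.6F_yA_gv) + U_bs·F_u·A_nt = 61.69 kips → 46.3 kips.
Block shear governs: 46.3 kips.

46.3 kips (block shear governs)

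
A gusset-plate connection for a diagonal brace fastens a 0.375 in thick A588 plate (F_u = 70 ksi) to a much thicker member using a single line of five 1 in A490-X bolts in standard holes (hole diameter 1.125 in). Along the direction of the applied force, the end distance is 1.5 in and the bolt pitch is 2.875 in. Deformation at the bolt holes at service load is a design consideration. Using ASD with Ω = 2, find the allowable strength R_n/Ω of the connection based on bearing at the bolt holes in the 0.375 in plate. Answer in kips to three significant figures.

125 kips

Per bolt r_n = 1.2 l_c t F_u ≤ 2.4 d t F_u; upper limit = 2.4 × 1 × 0.375 × 70 = 63 kips.
Edge bolt: l_c = 1.5 − 1.125/2 = 0.9375 in → 1.2 × 0.9375 × 0.375 × 70 = 29.53 → r_n = 29.53 kips.
Interior bolts: l_c = 2.875 − 1.125 = 1.75 in → 1.2 × 1.75 × 0.375 × 70 = 55.13 → r_n = 55.13 kips.
R_n = 1 × 29.53 + 4 × 55.13 = 250 kips.
Allowable strength R_n/Ω = 250 / 2 = 125 kips.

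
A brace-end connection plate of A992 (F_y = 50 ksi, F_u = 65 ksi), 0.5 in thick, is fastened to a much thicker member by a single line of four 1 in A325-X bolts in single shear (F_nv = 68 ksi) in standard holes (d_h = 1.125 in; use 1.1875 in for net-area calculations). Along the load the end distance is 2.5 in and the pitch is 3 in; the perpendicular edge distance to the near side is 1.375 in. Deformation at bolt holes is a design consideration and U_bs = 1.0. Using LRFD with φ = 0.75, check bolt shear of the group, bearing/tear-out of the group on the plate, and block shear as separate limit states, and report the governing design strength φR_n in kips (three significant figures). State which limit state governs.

126 kips (block shear governs)

Bolt shear: A_b = π·1²/4 = 0.7854 in²; R_n = 68 × 0.7854 × 4 × 1 = 213.6 kips → 0.75 × 213.6 = 160 kips.
Bearing: edge l_c = 1.938, r_n = 75.56 kips; interior l_c = 1.875, r_n = 73.12 kips; R_n = 75.56 + 3·73.12 = 294.9 kips → 221 kips.
Block shear: A_gv = 5.75, A_nv = 3.672, A_nt = 0.3906 in²; R_n = min(0.6F_uA_nv, 0.6F_yA_gv) + U_bs·F_u·A_nt = 168.6 kips → 126 kips.
Block shear governs: 126 kips.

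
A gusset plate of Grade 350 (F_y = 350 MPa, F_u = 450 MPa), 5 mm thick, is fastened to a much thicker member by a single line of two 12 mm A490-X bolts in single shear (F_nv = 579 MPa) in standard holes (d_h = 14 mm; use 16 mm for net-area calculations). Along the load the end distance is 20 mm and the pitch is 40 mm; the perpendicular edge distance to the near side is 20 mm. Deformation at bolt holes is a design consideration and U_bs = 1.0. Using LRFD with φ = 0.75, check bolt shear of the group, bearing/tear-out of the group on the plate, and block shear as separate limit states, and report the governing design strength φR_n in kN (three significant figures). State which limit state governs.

56.7 kN (block shear governs)

Bolt shear: A_b = π·12²/4 = 113.1 mm²; R_n = 579 × 113.1 × 2 × 1 / 1000 = 131 kN → 0.75 × 131 = 98.2 kN.
Bearing: edge l_c = 13, r_n = 35.1 kN; interior l_c = 26, r_n = 64.8 kN; R_n = 35.1 + 1·64.8 = 99.9 kN → 74.9 kN.
Block shear: A_gv = 300, A_nv = 180, A_nt = 60 mm²; R_n = min(0.6F_uA_nv, 0.6F_yA_gv) + U_bs·F_u·A_nt = 75.6 kN → 56.7 kN.
Block shear governs: 56.7 kN.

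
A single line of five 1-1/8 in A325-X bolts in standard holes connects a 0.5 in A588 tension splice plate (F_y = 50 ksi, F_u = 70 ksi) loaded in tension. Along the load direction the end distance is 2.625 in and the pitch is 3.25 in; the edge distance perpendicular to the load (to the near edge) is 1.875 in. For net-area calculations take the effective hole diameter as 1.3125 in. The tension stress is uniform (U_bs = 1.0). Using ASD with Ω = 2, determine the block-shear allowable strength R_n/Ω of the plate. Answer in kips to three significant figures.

Shear plane L_v = 2.625 + 4·3.25 = 15.62 in; A_gv = 15.62 × 0.5 = 7.812 in².
A_nv = (15.62 − 4.5·1.3125) × 0.5 = 4.859 in².
A_nt = (1.875 − 0.5·1.3125) × 0.5 = 0.6094 in².
0.6 F_u A_nv = 204.1 kips; 0.6 F_y A_gv = 234.4 kips → shear rupture governs the shear term.
R_n = 204.1 + 1.0 × 70 × 0.6094 = 246.8 kips.
Allowable strength R_n/Ω = 246.8 / 2 = 123 kips.

123 kips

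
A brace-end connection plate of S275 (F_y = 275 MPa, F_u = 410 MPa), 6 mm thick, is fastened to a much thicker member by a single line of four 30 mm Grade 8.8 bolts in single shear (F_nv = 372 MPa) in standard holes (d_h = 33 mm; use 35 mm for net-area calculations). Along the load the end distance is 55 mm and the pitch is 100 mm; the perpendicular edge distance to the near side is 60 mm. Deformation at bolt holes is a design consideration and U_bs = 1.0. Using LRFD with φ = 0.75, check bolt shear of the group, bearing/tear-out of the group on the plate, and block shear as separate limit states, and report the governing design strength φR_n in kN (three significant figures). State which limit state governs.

Bolt shear: A_b = π·30²/4 = 706.9 mm²; R_n = 372 × 706.9 × 4 × 1 / 1000 = 1052 kN → 0.75 × 1052 = 789 kN.
Bearing: edge l_c = 38.5, r_n = 113.7 kN; interior l_c = 67, r_n = 177.1 kN; R_n = 113.7 + 3·177.1 = 645 kN → 484 kN.
Block shear: A_gv = 2130, A_nv = 1395, A_nt = 255 mm²; R_n = min(0.6F_uA_nv, 0.6F_yA_gv) + U_bs·F_u·A_nt = 447.7 kN → 336 kN.
Block shear governs: 336 kN.

336 kN (block shear governs)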